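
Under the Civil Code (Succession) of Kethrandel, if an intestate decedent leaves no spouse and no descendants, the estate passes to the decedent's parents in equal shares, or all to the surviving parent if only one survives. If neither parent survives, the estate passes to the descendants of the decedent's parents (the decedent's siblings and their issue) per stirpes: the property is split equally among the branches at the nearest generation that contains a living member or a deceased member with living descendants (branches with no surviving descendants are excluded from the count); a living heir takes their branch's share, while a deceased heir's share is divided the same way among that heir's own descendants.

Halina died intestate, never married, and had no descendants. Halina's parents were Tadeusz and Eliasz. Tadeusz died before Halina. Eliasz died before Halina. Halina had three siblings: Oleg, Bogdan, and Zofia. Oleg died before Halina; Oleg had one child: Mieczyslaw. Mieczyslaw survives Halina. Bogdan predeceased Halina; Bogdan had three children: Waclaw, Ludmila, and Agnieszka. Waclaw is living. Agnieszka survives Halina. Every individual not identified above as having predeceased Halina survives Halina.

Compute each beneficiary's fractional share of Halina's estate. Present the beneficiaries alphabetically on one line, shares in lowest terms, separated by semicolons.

Agnieszka 1/9; Ludmila 1/9; Mieczyslaw 1/3; Waclaw 1/9; Zofia 1/3

Neither parent survives and there are no descendants, so the estate passes to Halina's siblings and their issue per stirpes.
The estate is divided into 3 equal shares of 1/3 among Oleg, Bogdan, Zofia.
Oleg predeceased; the 1/3 allotted to Oleg's branch passes to Oleg's issue by representation.
Mieczyslaw is the sole taker at this level and receives the full 1/3.
Bogdan predeceased; the 1/3 allotted to Bogdan's branch passes to Bogdan's issue by representation.
The 1/3 is divided into 3 equal shares of 1/9 among Waclaw, Ludmila, Agnieszka.
Waclaw is living and takes 1/9.
Ludmila is living and takes 1/9.
Agnieszka is living and takes 1/9.
Zofia is living and takes 1/3.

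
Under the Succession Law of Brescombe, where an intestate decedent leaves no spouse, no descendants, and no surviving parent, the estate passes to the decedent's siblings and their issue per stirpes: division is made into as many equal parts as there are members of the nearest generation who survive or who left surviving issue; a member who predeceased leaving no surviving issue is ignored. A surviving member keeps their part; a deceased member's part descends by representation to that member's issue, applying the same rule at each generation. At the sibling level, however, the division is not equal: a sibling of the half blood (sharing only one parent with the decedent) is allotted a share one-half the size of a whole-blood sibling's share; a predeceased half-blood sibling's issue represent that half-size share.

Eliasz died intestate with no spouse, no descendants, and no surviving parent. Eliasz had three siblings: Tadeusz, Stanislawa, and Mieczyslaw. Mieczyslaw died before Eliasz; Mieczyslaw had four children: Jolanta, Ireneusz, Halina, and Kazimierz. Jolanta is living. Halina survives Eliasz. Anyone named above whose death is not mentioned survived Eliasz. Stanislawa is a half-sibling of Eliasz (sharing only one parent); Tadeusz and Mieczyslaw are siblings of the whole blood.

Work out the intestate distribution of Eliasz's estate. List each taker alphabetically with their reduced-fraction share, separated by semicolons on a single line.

No spouse, descendants, or parent survives, so the estate passes to Eliasz's siblings per stirpes.
Half-blood siblings count for one-half the weight of whole-blood siblings at the initial division.
Dividing 1 in proportion to weights (total weight 5/2): Tadeusz (weight 1) → 2/5; Stanislawa (weight 1/2) → 1/5; Mieczyslaw (weight 1) → 2/5.
Tadeusz is living and takes 2/5.
Stanislawa is living and takes 1/5.
Mieczyslaw predeceased; the 2/5 allotted to Mieczyslaw's branch passes to Mieczyslaw's issue by representation.
The 2/5 is divided into 4 equal shares of 1/10 among Jolanta, Ireneusz, Halina, Kazimierz.
Jolanta is living and takes 1/10.
Ireneusz is living and takes 1/10.
Halina is living and takes 1/10.
Kazimierz is living and takes 1/10.

Halina 1/10; Ireneusz 1/10; Jolanta 1/10; Kazimierz 1/10; Stanislawa 1/5; Tadeusz 2/5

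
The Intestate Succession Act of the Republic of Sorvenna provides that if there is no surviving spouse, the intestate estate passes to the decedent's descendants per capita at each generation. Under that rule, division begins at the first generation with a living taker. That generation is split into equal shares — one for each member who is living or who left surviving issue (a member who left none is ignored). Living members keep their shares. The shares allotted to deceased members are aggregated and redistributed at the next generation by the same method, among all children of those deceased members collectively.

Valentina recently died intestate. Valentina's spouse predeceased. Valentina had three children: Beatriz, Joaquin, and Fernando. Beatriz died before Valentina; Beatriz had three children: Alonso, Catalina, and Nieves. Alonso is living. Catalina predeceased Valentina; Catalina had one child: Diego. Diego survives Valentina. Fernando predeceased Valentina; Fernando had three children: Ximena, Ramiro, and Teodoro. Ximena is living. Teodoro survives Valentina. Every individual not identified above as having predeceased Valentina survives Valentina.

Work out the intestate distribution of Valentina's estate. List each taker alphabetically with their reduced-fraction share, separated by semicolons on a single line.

There is no surviving spouse, so the entire estate passes to Valentina's descendants per capita at each generation.
At generation 1 (Beatriz, Joaquin, Fernando) there are 3 shares of (1)/3 = 1/3 each.
Living: Joaquin — each takes 1/3.
Deceased: Beatriz and Fernando. Their combined 2/3 is pooled and carried to generation 2.
At generation 2 (Alonso, Catalina, Nieves, Ximena, Ramiro, Teodoro) there are 6 shares of (2/3)/6 = 1/9 each.
Living: Alonso, Nieves, Ximena, Ramiro, and Teodoro — each takes 1/9.
Deceased: Catalina. That 1/9 share is carried to generation 3.
At generation 3 (Diego) there are 1 shares of (1/9)/1 = 1/9 each.
Living: Diego — each takes 1/9.

Alonso 1/9; Diego 1/9; Joaquin 1/3; Nieves 1/9; Ramiro 1/9; Teodoro 1/9; Ximena 1/9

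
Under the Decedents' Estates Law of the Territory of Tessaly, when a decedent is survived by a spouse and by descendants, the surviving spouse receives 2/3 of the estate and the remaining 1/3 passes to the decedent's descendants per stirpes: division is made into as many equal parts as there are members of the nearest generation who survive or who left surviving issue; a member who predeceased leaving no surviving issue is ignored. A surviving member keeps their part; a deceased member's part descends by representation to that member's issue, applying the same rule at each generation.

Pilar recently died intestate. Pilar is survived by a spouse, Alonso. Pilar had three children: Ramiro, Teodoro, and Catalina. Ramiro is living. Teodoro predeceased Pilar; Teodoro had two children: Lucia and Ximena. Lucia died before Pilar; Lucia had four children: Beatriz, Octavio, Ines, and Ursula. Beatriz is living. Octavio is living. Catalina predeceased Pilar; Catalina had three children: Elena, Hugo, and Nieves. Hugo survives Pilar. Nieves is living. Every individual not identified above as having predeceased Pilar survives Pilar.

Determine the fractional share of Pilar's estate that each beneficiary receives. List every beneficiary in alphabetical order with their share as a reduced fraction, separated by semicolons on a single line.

Alonso 2/3; Beatriz 1/72; Elena 1/27; Hugo 1/27; Ines 1/72; Nieves 1/27; Octavio 1/72; Ramiro 1/9; Ursula 1/72; Ximena 1/18

Alonso, as surviving spouse, takes 2/3.
The remaining 1/3 passes to Pilar's descendants per stirpes.
The 1/3 is divided into 3 equal shares of 1/9 among Ramiro, Teodoro, Catalina.
Ramiro is living and takes 1/9.
Teodoro predeceased; the 1/9 allotted to Teodoro's branch passes to Teodoro's issue by representation.
The 1/9 is divided into 2 equal shares of 1/18 among Lucia, Ximena.
Lucia predeceased; the 1/18 allotted to Lucia's branch passes to Lucia's issue by representation.
The 1/18 is divided into 4 equal shares of 1/72 among Beatriz, Octavio, Ines, Ursula.
Beatriz is living and takes 1/72.
Octavio is living and takes 1/72.
Ines is living and takes 1/72.
Ursula is living and takes 1/72.
Ximena is living and takes 1/18.
Catalina predeceased; the 1/9 allotted to Catalina's branch passes to Catalina's issue by representation.
The 1/9 is divided into 3 equal shares of 1/27 among Elena, Hugo, Nieves.
Elena is living and takes 1/27.
Hugo is living and takes 1/27.
Nieves is living and takes 1/27.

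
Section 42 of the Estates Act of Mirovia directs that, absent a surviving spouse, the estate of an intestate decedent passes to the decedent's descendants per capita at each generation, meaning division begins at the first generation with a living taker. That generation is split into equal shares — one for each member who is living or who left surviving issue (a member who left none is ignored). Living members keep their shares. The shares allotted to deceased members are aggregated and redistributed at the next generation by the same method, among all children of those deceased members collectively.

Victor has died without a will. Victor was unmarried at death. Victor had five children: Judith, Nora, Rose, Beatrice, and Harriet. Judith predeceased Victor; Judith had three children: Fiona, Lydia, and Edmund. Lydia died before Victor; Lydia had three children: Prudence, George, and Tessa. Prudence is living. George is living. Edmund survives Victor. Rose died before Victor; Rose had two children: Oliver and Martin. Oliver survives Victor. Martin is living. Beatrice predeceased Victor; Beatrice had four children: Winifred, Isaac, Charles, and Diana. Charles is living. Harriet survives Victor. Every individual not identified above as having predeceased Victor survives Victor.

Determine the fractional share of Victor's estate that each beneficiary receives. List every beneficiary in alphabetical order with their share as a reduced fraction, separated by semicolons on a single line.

There is no surviving spouse, so the entire estate passes to Victor's descendants per capita at each generation.
At generation 1 (Judith, Nora, Rose, Beatrice, Harriet) there are 5 shares of (1)/5 = 1/5 each.
Living: Nora and Harriet — each takes 1/5.
Deceased: Judith, Rose, and Beatrice. Their combined 3/5 is pooled and carried to generation 2.
At generation 2 (Fiona, Lydia, Edmund, Oliver, Martin, Winifred, Isaac, Charles, Diana) there are 9 shares of (3/5)/9 = 1/15 each.
Living: Fiona, Edmund, Oliver, Martin, Winifred, Isaac, Charles, and Diana — each takes 1/15.
Deceased: Lydia. That 1/15 share is carried to generation 3.
At generation 3 (Prudence, George, Tessa) there are 3 shares of (1/15)/3 = 1/45 each.
Living: Prudence, George, and Tessa — each takes 1/45.

Charles 1/15; Diana 1/15; Edmund 1/15; Fiona 1/15; George 1/45; Harriet 1/5; Isaac 1/15; Martin 1/15; Nora 1/5; Oliver 1/15; Prudence 1/45; Tessa 1/45; Winifred 1/15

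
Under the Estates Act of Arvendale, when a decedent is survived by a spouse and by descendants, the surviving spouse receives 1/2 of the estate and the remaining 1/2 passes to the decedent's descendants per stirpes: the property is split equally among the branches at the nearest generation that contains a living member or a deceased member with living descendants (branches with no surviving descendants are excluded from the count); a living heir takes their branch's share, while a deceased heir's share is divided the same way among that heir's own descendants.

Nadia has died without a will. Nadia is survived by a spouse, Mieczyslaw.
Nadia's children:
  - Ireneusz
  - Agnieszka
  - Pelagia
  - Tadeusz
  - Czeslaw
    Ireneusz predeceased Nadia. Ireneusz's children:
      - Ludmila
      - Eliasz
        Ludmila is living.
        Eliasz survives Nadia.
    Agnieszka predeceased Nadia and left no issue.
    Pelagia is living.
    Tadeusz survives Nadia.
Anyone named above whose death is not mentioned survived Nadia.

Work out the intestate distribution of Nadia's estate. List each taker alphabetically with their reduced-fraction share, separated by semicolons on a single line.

Mieczyslaw, as surviving spouse, takes 1/2.
The remaining 1/2 passes to Nadia's descendants per stirpes.
Agnieszka left no surviving issue, so that branch lapses and is disregarded.
The 1/2 is divided into 4 equal shares of 1/8 among Ireneusz, Pelagia, Tadeusz, Czeslaw.
Ireneusz predeceased; the 1/8 allotted to Ireneusz's branch passes to Ireneusz's issue by representation.
The 1/8 is divided into 2 equal shares of 1/16 among Ludmila, Eliasz.
Ludmila is living and takes 1/16.
Eliasz is living and takes 1/16.
Pelagia is living and takes 1/8.
Tadeusz is living and takes 1/8.
Czeslaw is living and takes 1/8.

Czeslaw 1/8; Eliasz 1/16; Ludmila 1/16; Mieczyslaw 1/2; Pelagia 1/8; Tadeusz 1/8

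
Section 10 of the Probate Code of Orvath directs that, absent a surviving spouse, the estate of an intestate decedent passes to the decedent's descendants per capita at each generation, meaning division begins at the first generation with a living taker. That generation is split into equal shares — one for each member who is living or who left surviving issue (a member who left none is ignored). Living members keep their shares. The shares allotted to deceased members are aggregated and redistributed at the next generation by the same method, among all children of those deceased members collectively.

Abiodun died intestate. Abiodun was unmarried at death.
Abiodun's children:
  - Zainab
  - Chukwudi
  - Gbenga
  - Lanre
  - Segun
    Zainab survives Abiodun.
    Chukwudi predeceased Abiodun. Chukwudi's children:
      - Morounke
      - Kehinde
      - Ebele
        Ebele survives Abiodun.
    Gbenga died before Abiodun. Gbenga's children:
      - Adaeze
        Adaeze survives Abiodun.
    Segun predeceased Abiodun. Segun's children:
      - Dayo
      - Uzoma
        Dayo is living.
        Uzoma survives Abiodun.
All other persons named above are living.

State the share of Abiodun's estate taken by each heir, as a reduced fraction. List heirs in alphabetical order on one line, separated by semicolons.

There is no surviving spouse, so the entire estate passes to Abiodun's descendants per capita at each generation.
At generation 1 (Zainab, Chukwudi, Gbenga, Lanre, Segun) there are 5 shares of (1)/5 = 1/5 each.
Living: Zainab and Lanre — each takes 1/5.
Deceased: Chukwudi, Gbenga, and Segun. Their combined 3/5 is pooled and carried to generation 2.
At generation 2 (Morounke, Kehinde, Ebele, Adaeze, Dayo, Uzoma) there are 6 shares of (3/5)/6 = 1/10 each.
Living: Morounke, Kehinde, Ebele, Adaeze, Dayo, and Uzoma — each takes 1/10.

Adaeze 1/10; Dayo 1/10; Ebele 1/10; Kehinde 1/10; Lanre 1/5; Morounke 1/10; Uzoma 1/10; Zainab 1/5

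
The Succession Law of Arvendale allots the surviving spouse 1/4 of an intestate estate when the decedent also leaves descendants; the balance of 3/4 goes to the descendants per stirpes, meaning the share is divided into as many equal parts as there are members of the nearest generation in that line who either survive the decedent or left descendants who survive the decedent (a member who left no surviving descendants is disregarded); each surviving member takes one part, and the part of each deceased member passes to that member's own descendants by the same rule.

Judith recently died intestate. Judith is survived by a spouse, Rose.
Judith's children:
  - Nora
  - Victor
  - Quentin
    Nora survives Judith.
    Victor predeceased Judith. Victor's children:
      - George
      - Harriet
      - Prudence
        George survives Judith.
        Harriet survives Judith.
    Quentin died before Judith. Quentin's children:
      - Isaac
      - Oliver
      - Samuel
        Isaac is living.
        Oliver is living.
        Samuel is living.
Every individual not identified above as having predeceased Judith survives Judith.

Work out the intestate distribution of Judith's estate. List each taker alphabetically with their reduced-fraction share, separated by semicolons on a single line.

Rose, as surviving spouse, takes 1/4.
The remaining 3/4 passes to Judith's descendants per stirpes.
The 3/4 is divided into 3 equal shares of 1/4 among Nora, Victor, Quentin.
Nora is living and takes 1/4.
Victor predeceased; the 1/4 allotted to Victor's branch passes to Victor's issue by representation.
The 1/4 is divided into 3 equal shares of 1/12 among George, Harriet, Prudence.
George is living and takes 1/12.
Harriet is living and takes 1/12.
Prudence is living and takes 1/12.
Quentin predeceased; the 1/4 allotted to Quentin's branch passes to Quentin's issue by representation.
The 1/4 is divided into 3 equal shares of 1/12 among Isaac, Oliver, Samuel.
Isaac is living and takes 1/12.
Oliver is living and takes 1/12.
Samuel is living and takes 1/12.

George 1/12; Harriet 1/12; Isaac 1/12; Nora 1/4; Oliver 1/12; Prudence 1/12; Rose 1/4; Samuel 1/12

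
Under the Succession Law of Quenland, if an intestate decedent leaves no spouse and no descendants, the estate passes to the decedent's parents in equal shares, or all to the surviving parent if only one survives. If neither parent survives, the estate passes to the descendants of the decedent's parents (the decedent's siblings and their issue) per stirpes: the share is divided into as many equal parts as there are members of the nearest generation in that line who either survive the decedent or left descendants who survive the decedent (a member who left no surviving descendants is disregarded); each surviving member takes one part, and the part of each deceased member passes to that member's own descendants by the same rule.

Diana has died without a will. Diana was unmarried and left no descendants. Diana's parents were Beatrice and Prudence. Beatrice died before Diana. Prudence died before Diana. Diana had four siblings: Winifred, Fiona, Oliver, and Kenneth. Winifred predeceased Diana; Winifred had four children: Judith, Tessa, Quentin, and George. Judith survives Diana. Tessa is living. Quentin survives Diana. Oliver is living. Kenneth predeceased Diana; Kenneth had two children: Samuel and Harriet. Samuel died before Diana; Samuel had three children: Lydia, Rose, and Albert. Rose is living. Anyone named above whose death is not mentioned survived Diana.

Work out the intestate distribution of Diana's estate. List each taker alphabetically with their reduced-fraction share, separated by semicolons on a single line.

Neither parent survives and there are no descendants, so the estate passes to Diana's siblings and their issue per stirpes.
The estate is divided into 4 equal shares of 1/4 among Winifred, Fiona, Oliver, Kenneth.
Winifred predeceased; the 1/4 allotted to Winifred's branch passes to Winifred's issue by representation.
The 1/4 is divided into 4 equal shares of 1/16 among Judith, Tessa, Quentin, George.
Judith is living and takes 1/16.
Tessa is living and takes 1/16.
Quentin is living and takes 1/16.
George is living and takes 1/16.
Fiona is living and takes 1/4.
Oliver is living and takes 1/4.
Kenneth predeceased; the 1/4 allotted to Kenneth's branch passes to Kenneth's issue by representation.
The 1/4 is divided into 2 equal shares of 1/8 among Samuel, Harriet.
Samuel predeceased; the 1/8 allotted to Samuel's branch passes to Samuel's issue by representation.
The 1/8 is divided into 3 equal shares of 1/24 among Lydia, Rose, Albert.
Lydia is living and takes 1/24.
Rose is living and takes 1/24.
Albert is living and takes 1/24.
Harriet is living and takes 1/8.

Albert 1/24; Fiona 1/4; George 1/16; Harriet 1/8; Judith 1/16; Lydia 1/24; Oliver 1/4; Quentin 1/16; Rose 1/24; Tessa 1/16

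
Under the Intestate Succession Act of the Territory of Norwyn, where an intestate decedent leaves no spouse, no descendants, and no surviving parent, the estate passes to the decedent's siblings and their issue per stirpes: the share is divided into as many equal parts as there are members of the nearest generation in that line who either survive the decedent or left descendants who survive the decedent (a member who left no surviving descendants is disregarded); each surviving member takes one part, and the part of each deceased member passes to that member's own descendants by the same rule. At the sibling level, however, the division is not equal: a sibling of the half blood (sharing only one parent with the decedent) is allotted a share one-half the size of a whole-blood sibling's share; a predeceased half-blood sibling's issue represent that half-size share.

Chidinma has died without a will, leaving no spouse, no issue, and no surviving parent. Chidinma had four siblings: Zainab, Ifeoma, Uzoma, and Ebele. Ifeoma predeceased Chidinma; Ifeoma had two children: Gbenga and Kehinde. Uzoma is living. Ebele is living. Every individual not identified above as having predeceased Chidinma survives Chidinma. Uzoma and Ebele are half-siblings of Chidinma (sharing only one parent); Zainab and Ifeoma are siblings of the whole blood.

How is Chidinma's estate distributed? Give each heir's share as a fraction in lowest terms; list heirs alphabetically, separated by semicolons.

Ebele 1/6; Gbenga 1/6; Kehinde 1/6; Uzoma 1/6; Zainab 1/3

No spouse, descendants, or parent survives, so the estate passes to Chidinma's siblings per stirpes.
Half-blood siblings count for one-half the weight of whole-blood siblings at the initial division.
Dividing 1 in proportion to weights (total weight 3): Zainab (weight 1) → 1/3; Ifeoma (weight 1) → 1/3; Uzoma (weight 1/2) → 1/6; Ebele (weight 1/2) → 1/6.
Zainab is living and takes 1/3.
Ifeoma predeceased; the 1/3 allotted to Ifeoma's branch passes to Ifeoma's issue by representation.
The 1/3 is divided into 2 equal shares of 1/6 among Gbenga, Kehinde.
Gbenga is living and takes 1/6.
Kehinde is living and takes 1/6.
Uzoma is living and takes 1/6.
Ebele is living and takes 1/6.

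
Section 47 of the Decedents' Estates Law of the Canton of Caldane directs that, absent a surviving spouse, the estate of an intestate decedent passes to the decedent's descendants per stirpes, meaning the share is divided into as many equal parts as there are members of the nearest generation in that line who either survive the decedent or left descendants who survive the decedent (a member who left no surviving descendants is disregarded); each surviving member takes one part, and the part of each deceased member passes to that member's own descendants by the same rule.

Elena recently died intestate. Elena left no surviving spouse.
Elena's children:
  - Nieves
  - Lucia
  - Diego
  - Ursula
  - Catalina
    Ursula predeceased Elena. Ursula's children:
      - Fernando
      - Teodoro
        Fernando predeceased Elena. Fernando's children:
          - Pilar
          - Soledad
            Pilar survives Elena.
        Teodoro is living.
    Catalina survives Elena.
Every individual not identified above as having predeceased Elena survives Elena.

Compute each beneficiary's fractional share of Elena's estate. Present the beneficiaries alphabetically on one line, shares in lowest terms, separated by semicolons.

There is no surviving spouse, so the entire estate passes to Elena's descendants per stirpes.
The estate is divided into 5 equal shares of 1/5 among Nieves, Lucia, Diego, Ursula, Catalina.
Nieves is living and takes 1/5.
Lucia is living and takes 1/5.
Diego is living and takes 1/5.
Ursula predeceased; the 1/5 allotted to Ursula's branch passes to Ursula's issue by representation.
The 1/5 is divided into 2 equal shares of 1/10 among Fernando, Teodoro.
Fernando predeceased; the 1/10 allotted to Fernando's branch passes to Fernando's issue by representation.
The 1/10 is divided into 2 equal shares of 1/20 among Pilar, Soledad.
Pilar is living and takes 1/20.
Soledad is living and takes 1/20.
Teodoro is living and takes 1/10.
Catalina is living and takes 1/5.

Catalina 1/5; Diego 1/5; Lucia 1/5; Nieves 1/5; Pilar 1/20; Soledad 1/20; Teodoro 1/10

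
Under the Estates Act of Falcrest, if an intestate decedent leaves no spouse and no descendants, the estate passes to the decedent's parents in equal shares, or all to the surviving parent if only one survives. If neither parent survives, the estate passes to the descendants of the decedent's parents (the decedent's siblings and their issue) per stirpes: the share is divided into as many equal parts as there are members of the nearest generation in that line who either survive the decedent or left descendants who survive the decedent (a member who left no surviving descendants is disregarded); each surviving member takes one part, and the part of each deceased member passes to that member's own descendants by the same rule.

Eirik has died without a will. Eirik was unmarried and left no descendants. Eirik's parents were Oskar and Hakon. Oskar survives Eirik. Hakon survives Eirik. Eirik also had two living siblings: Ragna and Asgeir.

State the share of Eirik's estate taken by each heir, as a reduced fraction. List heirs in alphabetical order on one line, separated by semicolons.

Both parents survive, so Oskar and Hakon each take 1/2. The siblings take nothing because a surviving parent has priority.

Hakon 1/2; Oskar 1/2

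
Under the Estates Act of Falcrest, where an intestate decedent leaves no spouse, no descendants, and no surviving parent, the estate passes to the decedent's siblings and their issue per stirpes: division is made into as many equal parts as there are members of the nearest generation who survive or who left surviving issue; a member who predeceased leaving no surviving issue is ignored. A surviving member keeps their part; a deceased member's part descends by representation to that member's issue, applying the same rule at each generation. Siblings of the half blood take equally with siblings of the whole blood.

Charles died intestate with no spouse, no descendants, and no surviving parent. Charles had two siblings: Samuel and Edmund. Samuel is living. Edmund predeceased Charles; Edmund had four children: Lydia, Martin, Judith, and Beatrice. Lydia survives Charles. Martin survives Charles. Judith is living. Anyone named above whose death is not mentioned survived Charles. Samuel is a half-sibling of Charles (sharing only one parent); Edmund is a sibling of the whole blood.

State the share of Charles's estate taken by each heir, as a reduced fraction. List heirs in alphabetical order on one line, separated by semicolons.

No spouse, descendants, or parent survives, so the estate passes to Charles's siblings per stirpes.
Half-blood and whole-blood siblings take equally under the stated rule.
The estate is divided into 2 equal shares of 1/2 among Samuel, Edmund.
Samuel is living and takes 1/2.
Edmund predeceased; the 1/2 allotted to Edmund's branch passes to Edmund's issue by representation.
The 1/2 is divided into 4 equal shares of 1/8 among Lydia, Martin, Judith, Beatrice.
Lydia is living and takes 1/8.
Martin is living and takes 1/8.
Judith is living and takes 1/8.
Beatrice is living and takes 1/8.

Beatrice 1/8; Judith 1/8; Lydia 1/8; Martin 1/8; Samuel 1/2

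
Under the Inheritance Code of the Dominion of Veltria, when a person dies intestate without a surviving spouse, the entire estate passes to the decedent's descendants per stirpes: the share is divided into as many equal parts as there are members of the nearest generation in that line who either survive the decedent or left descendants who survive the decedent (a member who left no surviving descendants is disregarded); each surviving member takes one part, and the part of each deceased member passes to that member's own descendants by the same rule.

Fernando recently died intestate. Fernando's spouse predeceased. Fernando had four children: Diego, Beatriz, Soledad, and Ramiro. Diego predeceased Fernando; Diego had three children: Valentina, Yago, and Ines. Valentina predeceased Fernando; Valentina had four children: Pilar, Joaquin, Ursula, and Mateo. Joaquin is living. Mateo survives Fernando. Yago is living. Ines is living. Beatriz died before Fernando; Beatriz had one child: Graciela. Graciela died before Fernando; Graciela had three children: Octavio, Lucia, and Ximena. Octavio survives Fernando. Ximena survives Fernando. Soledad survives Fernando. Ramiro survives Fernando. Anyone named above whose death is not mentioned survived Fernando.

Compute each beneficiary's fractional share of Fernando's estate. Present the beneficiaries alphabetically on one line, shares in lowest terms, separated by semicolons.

There is no surviving spouse, so the entire estate passes to Fernando's descendants per stirpes.
The estate is divided into 4 equal shares of 1/4 among Diego, Beatriz, Soledad, Ramiro.
Diego predeceased; the 1/4 allotted to Diego's branch passes to Diego's issue by representation.
The 1/4 is divided into 3 equal shares of 1/12 among Valentina, Yago, Ines.
Valentina predeceased; the 1/12 allotted to Valentina's branch passes to Valentina's issue by representation.
The 1/12 is divided into 4 equal shares of 1/48 among Pilar, Joaquin, Ursula, Mateo.
Pilar is living and takes 1/48.
Joaquin is living and takes 1/48.
Ursula is living and takes 1/48.
Mateo is living and takes 1/48.
Yago is living and takes 1/12.
Ines is living and takes 1/12.
Beatriz predeceased; the 1/4 allotted to Beatriz's branch passes to Beatriz's issue by representation.
Graciela's line is the sole branch at this level, so the full 1/4 passes to Graciela's issue by representation.
The 1/4 is divided into 3 equal shares of 1/12 among Octavio, Lucia, Ximena.
Octavio is living and takes 1/12.
Lucia is living and takes 1/12.
Ximena is living and takes 1/12.
Soledad is living and takes 1/4.
Ramiro is living and takes 1/4.

Ines 1/12; Joaquin 1/48; Lucia 1/12; Mateo 1/48; Octavio 1/12; Pilar 1/48; Ramiro 1/4; Soledad 1/4; Ursula 1/48; Ximena 1/12; Yago 1/12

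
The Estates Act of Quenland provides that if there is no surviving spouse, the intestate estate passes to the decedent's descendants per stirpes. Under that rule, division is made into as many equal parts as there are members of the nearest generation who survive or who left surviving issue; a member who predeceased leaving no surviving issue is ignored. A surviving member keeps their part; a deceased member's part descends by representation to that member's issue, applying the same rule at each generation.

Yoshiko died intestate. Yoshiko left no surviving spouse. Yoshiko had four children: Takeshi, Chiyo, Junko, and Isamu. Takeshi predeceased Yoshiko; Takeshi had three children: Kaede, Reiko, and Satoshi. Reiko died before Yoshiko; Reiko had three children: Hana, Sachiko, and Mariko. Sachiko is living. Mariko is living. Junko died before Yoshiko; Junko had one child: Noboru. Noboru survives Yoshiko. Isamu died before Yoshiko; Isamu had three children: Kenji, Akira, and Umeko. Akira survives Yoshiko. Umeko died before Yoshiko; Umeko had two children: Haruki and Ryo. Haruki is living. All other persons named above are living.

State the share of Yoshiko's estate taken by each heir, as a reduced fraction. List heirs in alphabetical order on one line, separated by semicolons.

There is no surviving spouse, so the entire estate passes to Yoshiko's descendants per stirpes.
The estate is divided into 4 equal shares of 1/4 among Takeshi, Chiyo, Junko, Isamu.
Takeshi predeceased; the 1/4 allotted to Takeshi's branch passes to Takeshi's issue by representation.
The 1/4 is divided into 3 equal shares of 1/12 among Kaede, Reiko, Satoshi.
Kaede is living and takes 1/12.
Reiko predeceased; the 1/12 allotted to Reiko's branch passes to Reiko's issue by representation.
The 1/12 is divided into 3 equal shares of 1/36 among Hana, Sachiko, Mariko.
Hana is living and takes 1/36.
Sachiko is living and takes 1/36.
Mariko is living and takes 1/36.
Satoshi is living and takes 1/12.
Chiyo is living and takes 1/4.
Junko predeceased; the 1/4 allotted to Junko's branch passes to Junko's issue by representation.
Noboru is the sole taker at this level and receives the full 1/4.
Isamu predeceased; the 1/4 allotted to Isamu's branch passes to Isamu's issue by representation.
The 1/4 is divided into 3 equal shares of 1/12 among Kenji, Akira, Umeko.
Kenji is living and takes 1/12.
Akira is living and takes 1/12.
Umeko predeceased; the 1/12 allotted to Umeko's branch passes to Umeko's issue by representation.
The 1/12 is divided into 2 equal shares of 1/24 among Haruki, Ryo.
Haruki is living and takes 1/24.
Ryo is living and takes 1/24.

Akira 1/12; Chiyo 1/4; Hana 1/36; Haruki 1/24; Kaede 1/12; Kenji 1/12; Mariko 1/36; Noboru 1/4; Ryo 1/24; Sachiko 1/36; Satoshi 1/12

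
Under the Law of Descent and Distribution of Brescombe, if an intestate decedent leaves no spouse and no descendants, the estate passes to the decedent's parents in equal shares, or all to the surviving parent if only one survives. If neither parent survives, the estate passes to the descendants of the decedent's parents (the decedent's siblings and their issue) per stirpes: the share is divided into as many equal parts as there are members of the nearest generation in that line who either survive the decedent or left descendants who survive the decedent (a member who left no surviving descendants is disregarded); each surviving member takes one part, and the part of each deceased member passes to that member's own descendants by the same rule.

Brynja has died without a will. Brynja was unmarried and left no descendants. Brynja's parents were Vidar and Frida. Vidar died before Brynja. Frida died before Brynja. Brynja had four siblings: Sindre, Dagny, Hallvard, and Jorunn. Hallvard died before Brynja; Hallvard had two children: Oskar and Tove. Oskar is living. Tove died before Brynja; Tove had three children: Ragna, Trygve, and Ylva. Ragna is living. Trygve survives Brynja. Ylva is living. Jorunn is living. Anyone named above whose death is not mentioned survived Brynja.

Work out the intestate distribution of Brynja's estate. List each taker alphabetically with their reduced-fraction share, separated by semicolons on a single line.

Neither parent survives and there are no descendants, so the estate passes to Brynja's siblings and their issue per stirpes.
The estate is divided into 4 equal shares of 1/4 among Sindre, Dagny, Hallvard, Jorunn.
Sindre is living and takes 1/4.
Dagny is living and takes 1/4.
Hallvard predeceased; the 1/4 allotted to Hallvard's branch passes to Hallvard's issue by representation.
The 1/4 is divided into 2 equal shares of 1/8 among Oskar, Tove.
Oskar is living and takes 1/8.
Tove predeceased; the 1/8 allotted to Tove's branch passes to Tove's issue by representation.
The 1/8 is divided into 3 equal shares of 1/24 among Ragna, Trygve, Ylva.
Ragna is living and takes 1/24.
Trygve is living and takes 1/24.
Ylva is living and takes 1/24.
Jorunn is living and takes 1/4.

Dagny 1/4; Jorunn 1/4; Oskar 1/8; Ragna 1/24; Sindre 1/4; Trygve 1/24; Ylva 1/24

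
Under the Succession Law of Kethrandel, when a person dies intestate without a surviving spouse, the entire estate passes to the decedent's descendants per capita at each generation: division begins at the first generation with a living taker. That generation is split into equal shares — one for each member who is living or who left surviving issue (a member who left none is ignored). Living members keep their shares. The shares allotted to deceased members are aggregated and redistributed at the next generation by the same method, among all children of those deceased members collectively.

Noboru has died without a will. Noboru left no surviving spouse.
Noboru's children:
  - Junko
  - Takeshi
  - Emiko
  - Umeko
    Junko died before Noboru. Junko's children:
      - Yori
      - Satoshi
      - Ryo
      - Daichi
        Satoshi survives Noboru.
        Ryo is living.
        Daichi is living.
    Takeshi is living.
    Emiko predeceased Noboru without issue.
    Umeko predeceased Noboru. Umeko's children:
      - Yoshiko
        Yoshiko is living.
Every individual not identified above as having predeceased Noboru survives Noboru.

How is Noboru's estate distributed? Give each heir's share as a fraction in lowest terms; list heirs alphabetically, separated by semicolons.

There is no surviving spouse, so the entire estate passes to Noboru's descendants per capita at each generation.
At generation 1 (Junko, Takeshi, Umeko) there are 3 shares of (1)/3 = 1/3 each.
Living: Takeshi — each takes 1/3.
Deceased: Junko and Umeko. Their combined 2/3 is pooled and carried to generation 2.
At generation 2 (Yori, Satoshi, Ryo, Daichi, Yoshiko) there are 5 shares of (2/3)/5 = 2/15 each.
Living: Yori, Satoshi, Ryo, Daichi, and Yoshiko — each takes 2/15.

Daichi 2/15; Ryo 2/15; Satoshi 2/15; Takeshi 1/3; Yori 2/15; Yoshiko 2/15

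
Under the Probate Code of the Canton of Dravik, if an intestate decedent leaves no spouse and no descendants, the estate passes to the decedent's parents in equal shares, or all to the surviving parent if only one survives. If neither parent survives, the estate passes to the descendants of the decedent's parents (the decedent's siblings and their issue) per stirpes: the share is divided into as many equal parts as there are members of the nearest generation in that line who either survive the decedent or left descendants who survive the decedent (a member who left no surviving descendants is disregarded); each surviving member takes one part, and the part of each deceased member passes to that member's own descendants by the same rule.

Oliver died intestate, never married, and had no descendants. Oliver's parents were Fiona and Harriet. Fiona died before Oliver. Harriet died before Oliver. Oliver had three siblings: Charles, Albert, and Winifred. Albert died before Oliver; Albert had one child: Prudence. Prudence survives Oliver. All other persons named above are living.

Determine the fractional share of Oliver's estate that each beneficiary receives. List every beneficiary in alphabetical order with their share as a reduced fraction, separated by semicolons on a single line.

Neither parent survives and there are no descendants, so the estate passes to Oliver's siblings and their issue per stirpes.
The estate is divided into 3 equal shares of 1/3 among Charles, Albert, Winifred.
Charles is living and takes 1/3.
Albert predeceased; the 1/3 allotted to Albert's branch passes to Albert's issue by representation.
Prudence is the sole taker at this level and receives the full 1/3.
Winifred is living and takes 1/3.

Charles 1/3; Prudence 1/3; Winifred 1/3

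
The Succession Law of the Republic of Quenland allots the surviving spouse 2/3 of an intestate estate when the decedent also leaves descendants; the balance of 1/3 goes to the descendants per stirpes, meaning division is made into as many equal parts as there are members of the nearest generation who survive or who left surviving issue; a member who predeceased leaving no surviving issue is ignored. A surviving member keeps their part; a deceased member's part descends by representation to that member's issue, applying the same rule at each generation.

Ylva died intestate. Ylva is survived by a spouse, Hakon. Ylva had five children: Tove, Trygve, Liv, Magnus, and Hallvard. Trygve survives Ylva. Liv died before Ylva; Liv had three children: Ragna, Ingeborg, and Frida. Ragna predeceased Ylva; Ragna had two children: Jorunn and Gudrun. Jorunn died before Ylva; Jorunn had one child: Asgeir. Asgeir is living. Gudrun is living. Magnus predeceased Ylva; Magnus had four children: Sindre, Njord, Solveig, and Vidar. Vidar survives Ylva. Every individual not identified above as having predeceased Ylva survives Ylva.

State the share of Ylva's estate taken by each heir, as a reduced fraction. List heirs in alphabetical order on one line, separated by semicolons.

Asgeir 1/90; Frida 1/45; Gudrun 1/90; Hakon 2/3; Hallvard 1/15; Ingeborg 1/45; Njord 1/60; Sindre 1/60; Solveig 1/60; Tove 1/15; Trygve 1/15; Vidar 1/60

Hakon, as surviving spouse, takes 2/3.
The remaining 1/3 passes to Ylva's descendants per stirpes.
The 1/3 is divided into 5 equal shares of 1/15 among Tove, Trygve, Liv, Magnus, Hallvard.
Tove is living and takes 1/15.
Trygve is living and takes 1/15.
Liv predeceased; the 1/15 allotted to Liv's branch passes to Liv's issue by representation.
The 1/15 is divided into 3 equal shares of 1/45 among Ragna, Ingeborg, Frida.
Ragna predeceased; the 1/45 allotted to Ragna's branch passes to Ragna's issue by representation.
The 1/45 is divided into 2 equal shares of 1/90 among Jorunn, Gudrun.
Jorunn predeceased; the 1/90 allotted to Jorunn's branch passes to Jorunn's issue by representation.
Asgeir is the sole taker at this level and receives the full 1/90.
Gudrun is living and takes 1/90.
Ingeborg is living and takes 1/45.
Frida is living and takes 1/45.
Magnus predeceased; the 1/15 allotted to Magnus's branch passes to Magnus's issue by representation.
The 1/15 is divided into 4 equal shares of 1/60 among Sindre, Njord, Solveig, Vidar.
Sindre is living and takes 1/60.
Njord is living and takes 1/60.
Solveig is living and takes 1/60.
Vidar is living and takes 1/60.
Hallvard is living and takes 1/15.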